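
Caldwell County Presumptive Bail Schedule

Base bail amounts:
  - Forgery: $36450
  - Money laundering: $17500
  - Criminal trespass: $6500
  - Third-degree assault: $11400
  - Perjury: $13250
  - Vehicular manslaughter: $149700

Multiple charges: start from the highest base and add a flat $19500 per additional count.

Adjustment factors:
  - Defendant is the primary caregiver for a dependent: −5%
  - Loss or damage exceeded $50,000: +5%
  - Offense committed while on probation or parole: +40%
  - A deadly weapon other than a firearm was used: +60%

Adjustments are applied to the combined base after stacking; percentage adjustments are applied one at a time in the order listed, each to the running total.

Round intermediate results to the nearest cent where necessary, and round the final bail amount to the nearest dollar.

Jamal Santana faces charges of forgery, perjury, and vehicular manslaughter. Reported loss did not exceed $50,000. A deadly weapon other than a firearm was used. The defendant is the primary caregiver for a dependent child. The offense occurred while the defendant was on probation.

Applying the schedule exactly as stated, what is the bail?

$401554

Base amounts from the schedule: forgery $36450; perjury $13250; vehicular manslaughter $149700.
Stacking rule: highest base plus $19500 per additional charge. Highest is vehicular manslaughter at $149700; 2 additional charges → +$39000. Combined base = $188700.
Defendant is the primary caregiver for a dependent (−5%): $188700 × 0.95 = $179265.
Offense committed while on probation or parole (+40%): $179265 × 1.4 = $250971.
A deadly weapon other than a firearm was used (+60%): $250971 × 1.6 = $401553.60.
Rounded to the nearest dollar: $401554.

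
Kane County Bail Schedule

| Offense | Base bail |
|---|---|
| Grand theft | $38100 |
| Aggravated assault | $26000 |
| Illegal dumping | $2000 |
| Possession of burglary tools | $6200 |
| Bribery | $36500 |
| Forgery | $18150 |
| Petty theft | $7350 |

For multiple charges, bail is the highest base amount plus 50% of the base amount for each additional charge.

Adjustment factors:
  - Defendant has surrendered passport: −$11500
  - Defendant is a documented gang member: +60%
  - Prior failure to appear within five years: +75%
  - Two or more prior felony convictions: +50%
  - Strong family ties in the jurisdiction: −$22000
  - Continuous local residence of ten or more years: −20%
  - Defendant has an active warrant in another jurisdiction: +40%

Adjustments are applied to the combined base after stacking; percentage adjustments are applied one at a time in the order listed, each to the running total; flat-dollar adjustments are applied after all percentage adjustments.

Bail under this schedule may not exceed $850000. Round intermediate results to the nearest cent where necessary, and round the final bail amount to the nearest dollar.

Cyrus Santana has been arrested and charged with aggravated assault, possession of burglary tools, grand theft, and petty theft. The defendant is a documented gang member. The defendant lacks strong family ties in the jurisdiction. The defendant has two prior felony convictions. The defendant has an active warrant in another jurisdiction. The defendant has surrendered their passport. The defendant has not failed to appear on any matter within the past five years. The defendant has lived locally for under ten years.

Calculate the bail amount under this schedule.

Base amounts from the schedule: aggravated assault $26000; possession of burglary tools $6200; grand theft $38100; petty theft $7350.
Stacking rule: highest base plus 50% of each additional charge. Highest is grand theft at $38100. Additional: $26000 × 50% = $13000; $6200 × 50% = $3100; $7350 × 50% = $3675. Combined base = $38100 + $19775 = $57875.
Defendant is a documented gang member (+60%): $57875 × 1.6 = $92600.
Two or more prior felony convictions (+50%): $92600 × 1.5 = $138900.
Defendant has an active warrant in another jurisdiction (+40%): $138900 × 1.4 = $194460.
Defendant has surrendered passport (−$11500 flat): $194460 − $11500 = $182960.
$182960 is within the $850000 maximum.

$182960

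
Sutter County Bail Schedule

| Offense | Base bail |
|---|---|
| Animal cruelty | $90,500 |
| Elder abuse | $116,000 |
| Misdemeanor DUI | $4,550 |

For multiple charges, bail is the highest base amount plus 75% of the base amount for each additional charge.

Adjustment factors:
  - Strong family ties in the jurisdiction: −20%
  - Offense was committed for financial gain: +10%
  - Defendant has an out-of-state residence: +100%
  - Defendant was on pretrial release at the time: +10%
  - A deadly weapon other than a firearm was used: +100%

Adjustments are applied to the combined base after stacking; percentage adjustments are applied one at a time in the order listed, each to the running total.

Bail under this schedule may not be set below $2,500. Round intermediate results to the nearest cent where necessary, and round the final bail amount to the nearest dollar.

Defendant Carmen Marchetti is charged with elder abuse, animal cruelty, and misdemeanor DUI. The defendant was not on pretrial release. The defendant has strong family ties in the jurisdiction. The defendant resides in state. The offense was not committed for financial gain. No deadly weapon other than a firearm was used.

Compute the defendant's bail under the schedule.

Base amounts from the schedule: elder abuse $116,000; animal cruelty $90,500; misdemeanor DUI $4,550.
Stacking rule: highest base plus 75% of each additional charge. Highest is elder abuse at $116,000. Additional: $90,500 × 75% = $67,875; $4,550 × 75% = $3,412.50. Combined base = $116,000 + $71,287.50 = $187,287.50.
Strong family ties in the jurisdiction (−20%): $187,287.50 × 0.8 = $149,830.
$149,830 is at or above the $2,500 minimum.

$149,830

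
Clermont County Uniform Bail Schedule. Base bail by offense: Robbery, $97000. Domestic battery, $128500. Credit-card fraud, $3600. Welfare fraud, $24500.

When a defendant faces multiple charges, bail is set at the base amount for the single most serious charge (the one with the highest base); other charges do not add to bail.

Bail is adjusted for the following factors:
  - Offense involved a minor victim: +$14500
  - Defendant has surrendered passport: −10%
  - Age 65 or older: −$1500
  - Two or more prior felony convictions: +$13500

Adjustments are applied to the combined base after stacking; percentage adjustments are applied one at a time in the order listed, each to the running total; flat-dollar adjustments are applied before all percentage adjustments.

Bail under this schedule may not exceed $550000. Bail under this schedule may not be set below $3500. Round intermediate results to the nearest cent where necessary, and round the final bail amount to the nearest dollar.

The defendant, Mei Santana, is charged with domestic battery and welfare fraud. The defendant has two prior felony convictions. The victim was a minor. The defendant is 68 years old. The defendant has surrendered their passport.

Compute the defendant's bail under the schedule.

$139500

Base amounts from the schedule: domestic battery $128500; welfare fraud $24500.
Stacking rule: use the highest base only. Highest is domestic battery at $128500. Combined base = $128500.
Offense involved a minor victim (+$14500 flat): $128500 + $14500 = $143000.
Age 65 or older (−$1500 flat): $143000 − $1500 = $141500.
Two or more prior felony convictions (+$13500 flat): $141500 + $13500 = $155000.
Defendant has surrendered passport (−10%): $155000 × 0.9 = $139500.
$139500 is within the $550000 maximum.
$139500 is at or above the $3500 minimum.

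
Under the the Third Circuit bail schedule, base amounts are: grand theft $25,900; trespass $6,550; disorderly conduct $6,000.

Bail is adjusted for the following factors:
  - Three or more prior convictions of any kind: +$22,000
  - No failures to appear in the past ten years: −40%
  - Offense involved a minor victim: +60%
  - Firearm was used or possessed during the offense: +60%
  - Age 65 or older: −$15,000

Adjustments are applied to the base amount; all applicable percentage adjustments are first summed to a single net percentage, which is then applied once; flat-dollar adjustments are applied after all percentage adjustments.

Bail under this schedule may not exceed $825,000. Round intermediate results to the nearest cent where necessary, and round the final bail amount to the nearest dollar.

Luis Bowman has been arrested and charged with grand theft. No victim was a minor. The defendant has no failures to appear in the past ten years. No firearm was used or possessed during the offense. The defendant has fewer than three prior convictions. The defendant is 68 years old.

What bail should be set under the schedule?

$540

Base amounts from the schedule: grand theft $25,900.
Single charge. Combined base = $25,900.
No failures to appear in the past ten years (−40%): $25,900 × 0.6 = $15,540.
Age 65 or older (−$15,000 flat): $15,540 − $15,000 = $540.
$540 is within the $825,000 maximum.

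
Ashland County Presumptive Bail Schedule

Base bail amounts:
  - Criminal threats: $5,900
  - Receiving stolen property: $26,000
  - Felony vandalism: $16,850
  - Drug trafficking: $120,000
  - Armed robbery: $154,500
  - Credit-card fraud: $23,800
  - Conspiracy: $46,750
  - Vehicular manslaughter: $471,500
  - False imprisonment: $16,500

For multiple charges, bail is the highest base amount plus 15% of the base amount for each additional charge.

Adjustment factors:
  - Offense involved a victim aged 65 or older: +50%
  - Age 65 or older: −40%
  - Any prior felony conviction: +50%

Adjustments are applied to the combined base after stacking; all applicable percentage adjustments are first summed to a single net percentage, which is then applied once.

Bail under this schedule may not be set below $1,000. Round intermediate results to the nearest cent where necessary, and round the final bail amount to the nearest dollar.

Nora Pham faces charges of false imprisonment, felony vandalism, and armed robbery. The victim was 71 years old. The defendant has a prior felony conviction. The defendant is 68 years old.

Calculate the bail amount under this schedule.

$255,204

Base amounts from the schedule: false imprisonment $16,500; felony vandalism $16,850; armed robbery $154,500.
Stacking rule: highest base plus 15% of each additional charge. Highest is armed robbery at $154,500. Additional: $16,500 × 15% = $2,475; $16,850 × 15% = $2,527.50. Combined base = $154,500 + $5,002.50 = $159,502.50.
Net percentage adjustment: +50% −40% +50% = +60%. $159,502.50 × 1.6 = $255,204.
$255,204 is at or above the $1,000 minimum.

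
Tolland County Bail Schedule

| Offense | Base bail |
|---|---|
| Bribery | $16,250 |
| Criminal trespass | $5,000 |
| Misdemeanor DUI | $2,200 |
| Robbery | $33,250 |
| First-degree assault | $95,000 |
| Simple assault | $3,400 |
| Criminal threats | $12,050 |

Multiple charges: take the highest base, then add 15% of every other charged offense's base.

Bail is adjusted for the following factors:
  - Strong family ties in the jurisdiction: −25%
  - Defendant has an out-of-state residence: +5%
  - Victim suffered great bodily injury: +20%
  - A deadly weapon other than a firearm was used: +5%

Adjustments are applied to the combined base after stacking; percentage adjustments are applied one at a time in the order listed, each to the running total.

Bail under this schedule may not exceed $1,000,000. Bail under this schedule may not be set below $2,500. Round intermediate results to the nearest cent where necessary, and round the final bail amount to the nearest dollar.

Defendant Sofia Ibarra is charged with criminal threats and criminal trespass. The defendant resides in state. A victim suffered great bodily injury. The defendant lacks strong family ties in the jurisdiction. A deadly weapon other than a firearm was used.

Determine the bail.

$16,128

Base amounts from the schedule: criminal threats $12,050; criminal trespass $5,000.
Stacking rule: highest base plus 15% of each additional charge. Highest is criminal threats at $12,050. Additional: $5,000 × 15% = $750. Combined base = $12,050 + $750 = $12,800.
Victim suffered great bodily injury (+20%): $12,800 × 1.2 = $15,360.
A deadly weapon other than a firearm was used (+5%): $15,360 × 1.05 = $16,128.
$16,128 is within the $1,000,000 maximum.
$16,128 is at or above the $2,500 minimum.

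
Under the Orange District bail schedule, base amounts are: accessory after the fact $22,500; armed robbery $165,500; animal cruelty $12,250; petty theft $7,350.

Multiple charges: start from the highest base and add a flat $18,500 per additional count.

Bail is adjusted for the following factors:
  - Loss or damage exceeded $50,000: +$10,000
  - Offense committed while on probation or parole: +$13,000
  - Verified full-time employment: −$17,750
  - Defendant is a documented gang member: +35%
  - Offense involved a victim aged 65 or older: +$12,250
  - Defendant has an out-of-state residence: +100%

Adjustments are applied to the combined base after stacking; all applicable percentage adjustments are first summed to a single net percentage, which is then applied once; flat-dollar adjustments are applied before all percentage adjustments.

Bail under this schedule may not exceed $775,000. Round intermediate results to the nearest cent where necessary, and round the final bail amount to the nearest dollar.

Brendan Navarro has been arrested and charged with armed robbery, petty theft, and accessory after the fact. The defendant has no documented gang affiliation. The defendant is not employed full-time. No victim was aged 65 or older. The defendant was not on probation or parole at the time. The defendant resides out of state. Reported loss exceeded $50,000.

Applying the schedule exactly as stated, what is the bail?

$425,000

Base amounts from the schedule: armed robbery $165,500; petty theft $7,350; accessory after the fact $22,500.
Stacking rule: highest base plus $18,500 per additional charge. Highest is armed robbery at $165,500; 2 additional charges → +$37,000. Combined base = $202,500.
Loss or damage exceeded $50,000 (+$10,000 flat): $202,500 + $10,000 = $212,500.
Defendant has an out-of-state residence (+100%): $212,500 × 2 = $425,000.
$425,000 is within the $775,000 maximum.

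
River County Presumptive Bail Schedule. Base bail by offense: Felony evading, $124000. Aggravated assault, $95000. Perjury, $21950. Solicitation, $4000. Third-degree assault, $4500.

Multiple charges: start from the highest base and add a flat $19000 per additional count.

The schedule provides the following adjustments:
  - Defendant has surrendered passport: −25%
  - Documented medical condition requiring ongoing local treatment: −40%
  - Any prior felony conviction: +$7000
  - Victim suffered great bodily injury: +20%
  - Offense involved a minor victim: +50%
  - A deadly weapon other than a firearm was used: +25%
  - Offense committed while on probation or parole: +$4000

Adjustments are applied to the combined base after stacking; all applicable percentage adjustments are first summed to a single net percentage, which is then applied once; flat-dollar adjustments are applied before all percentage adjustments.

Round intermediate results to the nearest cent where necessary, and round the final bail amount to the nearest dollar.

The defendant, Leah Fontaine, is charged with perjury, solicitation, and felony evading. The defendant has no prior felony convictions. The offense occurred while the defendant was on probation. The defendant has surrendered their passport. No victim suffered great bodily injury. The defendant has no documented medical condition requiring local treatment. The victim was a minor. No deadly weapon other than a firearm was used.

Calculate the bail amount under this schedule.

Base amounts from the schedule: perjury $21950; solicitation $4000; felony evading $124000.
Stacking rule: highest base plus $19000 per additional charge. Highest is felony evading at $124000; 2 additional charges → +$38000. Combined base = $162000.
Offense committed while on probation or parole (+$4000 flat): $162000 + $4000 = $166000.
Net percentage adjustment: −25% +50% = +25%. $166000 × 1.25 = $207500.

$207500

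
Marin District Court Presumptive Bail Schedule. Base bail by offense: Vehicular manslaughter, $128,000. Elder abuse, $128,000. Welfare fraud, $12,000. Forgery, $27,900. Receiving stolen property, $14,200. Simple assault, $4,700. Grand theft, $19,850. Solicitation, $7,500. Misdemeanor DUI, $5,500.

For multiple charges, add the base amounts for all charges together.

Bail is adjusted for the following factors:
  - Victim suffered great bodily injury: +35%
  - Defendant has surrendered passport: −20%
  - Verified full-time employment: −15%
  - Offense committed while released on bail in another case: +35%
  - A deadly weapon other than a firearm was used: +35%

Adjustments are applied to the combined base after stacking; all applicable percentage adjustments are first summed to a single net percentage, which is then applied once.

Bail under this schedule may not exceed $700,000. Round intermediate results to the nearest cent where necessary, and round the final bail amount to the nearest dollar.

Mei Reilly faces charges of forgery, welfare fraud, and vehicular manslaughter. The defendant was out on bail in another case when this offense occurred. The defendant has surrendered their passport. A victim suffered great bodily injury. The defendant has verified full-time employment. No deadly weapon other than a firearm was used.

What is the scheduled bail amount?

$226,665

Base amounts from the schedule: forgery $27,900; welfare fraud $12,000; vehicular manslaughter $128,000.
Stacking rule: sum of all bases. $27,900 + $12,000 + $128,000 = $167,900.
Net percentage adjustment: +35% −20% −15% +35% = +35%. $167,900 × 1.35 = $226,665.
$226,665 is within the $700,000 maximum.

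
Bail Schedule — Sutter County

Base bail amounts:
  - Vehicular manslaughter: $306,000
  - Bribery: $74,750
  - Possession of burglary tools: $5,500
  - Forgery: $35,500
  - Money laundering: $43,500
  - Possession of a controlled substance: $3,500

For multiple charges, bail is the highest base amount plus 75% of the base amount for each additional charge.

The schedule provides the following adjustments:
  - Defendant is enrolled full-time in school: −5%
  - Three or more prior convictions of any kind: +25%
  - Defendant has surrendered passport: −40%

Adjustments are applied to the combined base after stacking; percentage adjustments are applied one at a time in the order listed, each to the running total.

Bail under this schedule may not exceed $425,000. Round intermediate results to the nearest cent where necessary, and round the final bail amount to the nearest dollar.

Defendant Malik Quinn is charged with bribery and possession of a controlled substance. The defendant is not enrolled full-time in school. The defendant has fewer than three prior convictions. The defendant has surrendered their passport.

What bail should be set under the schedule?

Base amounts from the schedule: bribery $74,750; possession of a controlled substance $3,500.
Stacking rule: highest base plus 75% of each additional charge. Highest is bribery at $74,750. Additional: $3,500 × 75% = $2,625. Combined base = $74,750 + $2,625 = $77,375.
Defendant has surrendered passport (−40%): $77,375 × 0.6 = $46,425.
$46,425 is within the $425,000 maximum.

$46,425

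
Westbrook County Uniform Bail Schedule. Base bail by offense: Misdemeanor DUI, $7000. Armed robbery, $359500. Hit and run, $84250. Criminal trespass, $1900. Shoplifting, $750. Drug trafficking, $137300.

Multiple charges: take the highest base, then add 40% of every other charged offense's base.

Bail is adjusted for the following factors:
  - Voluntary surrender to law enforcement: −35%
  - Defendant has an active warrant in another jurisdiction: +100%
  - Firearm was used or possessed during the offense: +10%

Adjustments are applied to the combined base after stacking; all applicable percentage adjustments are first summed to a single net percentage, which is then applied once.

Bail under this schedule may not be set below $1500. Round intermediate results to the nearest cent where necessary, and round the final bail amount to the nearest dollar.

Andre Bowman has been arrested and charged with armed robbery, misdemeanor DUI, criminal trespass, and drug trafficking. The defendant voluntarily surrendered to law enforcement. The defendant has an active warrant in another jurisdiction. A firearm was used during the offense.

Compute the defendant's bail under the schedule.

Base amounts from the schedule: armed robbery $359500; misdemeanor DUI $7000; criminal trespass $1900; drug trafficking $137300.
Stacking rule: highest base plus 40% of each additional charge. Highest is armed robbery at $359500. Additional: $7000 × 40% = $2800; $1900 × 40% = $760; $137300 × 40% = $54920. Combined base = $359500 + $58480 = $417980.
Net percentage adjustment: −35% +100% +10% = +75%. $417980 × 1.75 = $731465.
$731465 is at or above the $1500 minimum.

$731465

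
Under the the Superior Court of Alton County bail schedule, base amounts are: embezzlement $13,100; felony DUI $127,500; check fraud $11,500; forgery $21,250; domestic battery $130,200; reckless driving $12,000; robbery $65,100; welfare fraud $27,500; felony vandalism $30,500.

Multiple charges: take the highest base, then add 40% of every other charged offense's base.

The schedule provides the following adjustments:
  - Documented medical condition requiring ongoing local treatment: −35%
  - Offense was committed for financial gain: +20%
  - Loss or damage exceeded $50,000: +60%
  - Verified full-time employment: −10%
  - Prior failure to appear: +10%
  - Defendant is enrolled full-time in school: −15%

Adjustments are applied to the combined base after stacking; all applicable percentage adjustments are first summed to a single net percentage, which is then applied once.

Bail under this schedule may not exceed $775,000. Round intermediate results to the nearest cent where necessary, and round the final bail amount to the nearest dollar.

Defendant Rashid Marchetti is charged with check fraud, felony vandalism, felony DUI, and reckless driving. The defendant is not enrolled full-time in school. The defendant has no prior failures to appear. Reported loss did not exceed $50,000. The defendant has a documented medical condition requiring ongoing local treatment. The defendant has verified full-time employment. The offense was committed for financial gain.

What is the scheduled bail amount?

$111,825

Base amounts from the schedule: check fraud $11,500; felony vandalism $30,500; felony DUI $127,500; reckless driving $12,000.
Stacking rule: highest base plus 40% of each additional charge. Highest is felony DUI at $127,500. Additional: $11,500 × 40% = $4,600; $30,500 × 40% = $12,200; $12,000 × 40% = $4,800. Combined base = $127,500 + $21,600 = $149,100.
Net percentage adjustment: −35% +20% −10% = −25%. $149,100 × 0.75 = $111,825.
$111,825 is within the $775,000 maximum.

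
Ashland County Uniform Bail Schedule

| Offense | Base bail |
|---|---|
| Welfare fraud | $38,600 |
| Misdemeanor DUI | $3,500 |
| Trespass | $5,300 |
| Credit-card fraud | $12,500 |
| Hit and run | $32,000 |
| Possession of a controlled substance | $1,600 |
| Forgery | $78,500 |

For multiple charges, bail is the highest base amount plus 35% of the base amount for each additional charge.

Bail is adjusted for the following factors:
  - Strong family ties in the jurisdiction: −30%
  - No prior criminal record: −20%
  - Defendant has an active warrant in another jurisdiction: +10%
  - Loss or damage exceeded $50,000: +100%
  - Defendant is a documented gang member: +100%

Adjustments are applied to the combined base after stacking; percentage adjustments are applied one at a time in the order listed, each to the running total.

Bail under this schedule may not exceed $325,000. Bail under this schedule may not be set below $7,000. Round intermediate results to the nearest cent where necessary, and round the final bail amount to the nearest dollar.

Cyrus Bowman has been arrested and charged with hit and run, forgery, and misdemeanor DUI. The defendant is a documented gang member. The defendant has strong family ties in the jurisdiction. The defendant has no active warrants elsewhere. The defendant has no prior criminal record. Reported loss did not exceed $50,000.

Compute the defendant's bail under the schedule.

Base amounts from the schedule: hit and run $32,000; forgery $78,500; misdemeanor DUI $3,500.
Stacking rule: highest base plus 35% of each additional charge. Highest is forgery at $78,500. Additional: $32,000 × 35% = $11,200; $3,500 × 35% = $1,225. Combined base = $78,500 + $12,425 = $90,925.
Strong family ties in the jurisdiction (−30%): $90,925 × 0.7 = $63,647.50.
No prior criminal record (−20%): $63,647.50 × 0.8 = $50,918.
Defendant is a documented gang member (+100%): $50,918 × 2 = $101,836.
$101,836 is within the $325,000 maximum.
$101,836 is at or above the $7,000 minimum.

$101,836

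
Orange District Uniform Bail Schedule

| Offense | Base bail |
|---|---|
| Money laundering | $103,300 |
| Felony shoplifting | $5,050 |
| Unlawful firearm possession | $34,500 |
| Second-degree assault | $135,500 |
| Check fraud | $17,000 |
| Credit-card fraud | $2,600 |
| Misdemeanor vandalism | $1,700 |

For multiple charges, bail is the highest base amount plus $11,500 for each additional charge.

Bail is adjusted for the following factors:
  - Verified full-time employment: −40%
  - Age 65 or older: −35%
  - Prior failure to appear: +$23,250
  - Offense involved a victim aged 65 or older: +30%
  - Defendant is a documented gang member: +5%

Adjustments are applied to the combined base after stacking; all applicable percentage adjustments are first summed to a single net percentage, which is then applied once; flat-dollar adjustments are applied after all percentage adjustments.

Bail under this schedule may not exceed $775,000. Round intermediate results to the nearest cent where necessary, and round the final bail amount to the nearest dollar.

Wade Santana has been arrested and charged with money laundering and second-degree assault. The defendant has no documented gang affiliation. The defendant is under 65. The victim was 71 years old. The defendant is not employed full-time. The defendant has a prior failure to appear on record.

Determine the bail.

Base amounts from the schedule: money laundering $103,300; second-degree assault $135,500.
Stacking rule: highest base plus $11,500 per additional charge. Highest is second-degree assault at $135,500; 1 additional charge → +$11,500. Combined base = $147,000.
Offense involved a victim aged 65 or older (+30%): $147,000 × 1.3 = $191,100.
Prior failure to appear (+$23,250 flat): $191,100 + $23,250 = $214,350.
$214,350 is within the $775,000 maximum.

$214,350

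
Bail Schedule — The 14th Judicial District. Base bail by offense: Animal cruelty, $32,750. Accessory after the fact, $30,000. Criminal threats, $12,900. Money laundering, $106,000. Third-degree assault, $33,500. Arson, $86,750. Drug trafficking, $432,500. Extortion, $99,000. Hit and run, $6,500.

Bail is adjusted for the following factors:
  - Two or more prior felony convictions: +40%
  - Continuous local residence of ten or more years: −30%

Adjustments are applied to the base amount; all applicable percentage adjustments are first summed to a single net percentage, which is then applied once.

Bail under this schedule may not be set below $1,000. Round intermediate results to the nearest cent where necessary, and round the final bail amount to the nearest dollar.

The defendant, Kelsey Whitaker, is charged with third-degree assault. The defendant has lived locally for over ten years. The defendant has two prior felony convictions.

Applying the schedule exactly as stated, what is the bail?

Base amounts from the schedule: third-degree assault $33,500.
Single charge. Combined base = $33,500.
Net percentage adjustment: +40% −30% = +10%. $33,500 × 1.1 = $36,850.
$36,850 is at or above the $1,000 minimum.

$36,850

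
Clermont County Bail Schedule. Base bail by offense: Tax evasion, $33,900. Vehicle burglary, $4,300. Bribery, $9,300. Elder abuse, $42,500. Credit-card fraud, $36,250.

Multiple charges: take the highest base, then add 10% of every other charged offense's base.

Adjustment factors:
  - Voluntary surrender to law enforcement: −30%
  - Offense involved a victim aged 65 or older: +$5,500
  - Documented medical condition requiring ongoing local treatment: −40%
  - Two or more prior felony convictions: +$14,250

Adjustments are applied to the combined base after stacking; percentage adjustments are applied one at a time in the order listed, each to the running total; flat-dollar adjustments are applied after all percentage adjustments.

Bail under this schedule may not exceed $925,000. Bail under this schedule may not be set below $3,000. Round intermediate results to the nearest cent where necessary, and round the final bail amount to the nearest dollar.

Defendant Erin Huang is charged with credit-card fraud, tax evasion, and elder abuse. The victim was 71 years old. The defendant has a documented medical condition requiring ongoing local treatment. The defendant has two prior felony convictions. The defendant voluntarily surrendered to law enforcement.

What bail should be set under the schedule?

Base amounts from the schedule: credit-card fraud $36,250; tax evasion $33,900; elder abuse $42,500.
Stacking rule: highest base plus 10% of each additional charge. Highest is elder abuse at $42,500. Additional: $36,250 × 10% = $3,625; $33,900 × 10% = $3,390. Combined base = $42,500 + $7,015 = $49,515.
Voluntary surrender to law enforcement (−30%): $49,515 × 0.7 = $34,660.50.
Documented medical condition requiring ongoing local treatment (−40%): $34,660.50 × 0.6 = $20,796.30.
Offense involved a victim aged 65 or older (+$5,500 flat): $20,796.30 + $5,500 = $26,296.30.
Two or more prior felony convictions (+$14,250 flat): $26,296.30 + $14,250 = $40,546.30.
$40,546.30 is within the $925,000 maximum.
$40,546.30 is at or above the $3,000 minimum.
Rounded to the nearest dollar: $40,546.

$40,546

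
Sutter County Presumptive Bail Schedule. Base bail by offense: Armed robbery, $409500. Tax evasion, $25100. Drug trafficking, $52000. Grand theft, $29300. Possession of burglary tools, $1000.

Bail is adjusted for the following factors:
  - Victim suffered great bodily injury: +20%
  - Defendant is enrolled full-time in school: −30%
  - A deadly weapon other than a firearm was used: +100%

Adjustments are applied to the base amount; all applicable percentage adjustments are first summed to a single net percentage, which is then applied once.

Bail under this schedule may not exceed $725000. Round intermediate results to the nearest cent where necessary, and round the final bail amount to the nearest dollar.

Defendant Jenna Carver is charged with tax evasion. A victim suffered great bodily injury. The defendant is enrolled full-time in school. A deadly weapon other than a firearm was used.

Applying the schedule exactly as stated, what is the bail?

Base amounts from the schedule: tax evasion $25100.
Single charge. Combined base = $25100.
Net percentage adjustment: +20% −30% +100% = +90%. $25100 × 1.9 = $47690.
$47690 is within the $725000 maximum.

$47690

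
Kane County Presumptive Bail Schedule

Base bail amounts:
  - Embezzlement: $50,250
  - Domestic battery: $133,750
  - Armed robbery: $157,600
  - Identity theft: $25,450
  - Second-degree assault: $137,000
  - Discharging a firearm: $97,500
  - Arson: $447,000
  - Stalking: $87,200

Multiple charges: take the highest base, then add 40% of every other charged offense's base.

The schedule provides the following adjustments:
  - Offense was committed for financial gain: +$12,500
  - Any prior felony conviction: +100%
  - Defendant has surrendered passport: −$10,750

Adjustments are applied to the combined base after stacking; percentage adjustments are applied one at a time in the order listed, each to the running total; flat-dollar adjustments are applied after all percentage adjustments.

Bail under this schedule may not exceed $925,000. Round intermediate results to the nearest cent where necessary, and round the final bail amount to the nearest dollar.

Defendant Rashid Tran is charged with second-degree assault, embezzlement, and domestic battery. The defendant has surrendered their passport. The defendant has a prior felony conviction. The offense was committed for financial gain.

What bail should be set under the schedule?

Base amounts from the schedule: second-degree assault $137,000; embezzlement $50,250; domestic battery $133,750.
Stacking rule: highest base plus 40% of each additional charge. Highest is second-degree assault at $137,000. Additional: $50,250 × 40% = $20,100; $133,750 × 40% = $53,500. Combined base = $137,000 + $73,600 = $210,600.
Any prior felony conviction (+100%): $210,600 × 2 = $421,200.
Offense was committed for financial gain (+$12,500 flat): $421,200 + $12,500 = $433,700.
Defendant has surrendered passport (−$10,750 flat): $433,700 − $10,750 = $422,950.
$422,950 is within the $925,000 maximum.

$422,950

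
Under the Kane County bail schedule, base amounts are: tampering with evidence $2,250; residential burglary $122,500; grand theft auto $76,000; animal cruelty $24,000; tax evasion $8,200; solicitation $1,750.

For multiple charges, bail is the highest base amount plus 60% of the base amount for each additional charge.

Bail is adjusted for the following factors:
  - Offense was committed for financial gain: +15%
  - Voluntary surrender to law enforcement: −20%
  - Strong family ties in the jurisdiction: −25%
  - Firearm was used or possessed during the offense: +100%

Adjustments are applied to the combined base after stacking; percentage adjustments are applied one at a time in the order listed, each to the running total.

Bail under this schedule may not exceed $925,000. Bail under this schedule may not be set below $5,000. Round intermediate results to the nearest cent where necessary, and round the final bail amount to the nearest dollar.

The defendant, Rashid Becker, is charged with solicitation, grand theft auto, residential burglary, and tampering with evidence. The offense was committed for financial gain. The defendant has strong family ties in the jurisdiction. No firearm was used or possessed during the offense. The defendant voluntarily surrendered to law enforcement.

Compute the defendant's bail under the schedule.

Base amounts from the schedule: solicitation $1,750; grand theft auto $76,000; residential burglary $122,500; tampering with evidence $2,250.
Stacking rule: highest base plus 60% of each additional charge. Highest is residential burglary at $122,500. Additional: $1,750 × 60% = $1,050; $76,000 × 60% = $45,600; $2,250 × 60% = $1,350. Combined base = $122,500 + $48,000 = $170,500.
Offense was committed for financial gain (+15%): $170,500 × 1.15 = $196,075.
Voluntary surrender to law enforcement (−20%): $196,075 × 0.8 = $156,860.
Strong family ties in the jurisdiction (−25%): $156,860 × 0.75 = $117,645.
$117,645 is within the $925,000 maximum.
$117,645 is at or above the $5,000 minimum.

$117,645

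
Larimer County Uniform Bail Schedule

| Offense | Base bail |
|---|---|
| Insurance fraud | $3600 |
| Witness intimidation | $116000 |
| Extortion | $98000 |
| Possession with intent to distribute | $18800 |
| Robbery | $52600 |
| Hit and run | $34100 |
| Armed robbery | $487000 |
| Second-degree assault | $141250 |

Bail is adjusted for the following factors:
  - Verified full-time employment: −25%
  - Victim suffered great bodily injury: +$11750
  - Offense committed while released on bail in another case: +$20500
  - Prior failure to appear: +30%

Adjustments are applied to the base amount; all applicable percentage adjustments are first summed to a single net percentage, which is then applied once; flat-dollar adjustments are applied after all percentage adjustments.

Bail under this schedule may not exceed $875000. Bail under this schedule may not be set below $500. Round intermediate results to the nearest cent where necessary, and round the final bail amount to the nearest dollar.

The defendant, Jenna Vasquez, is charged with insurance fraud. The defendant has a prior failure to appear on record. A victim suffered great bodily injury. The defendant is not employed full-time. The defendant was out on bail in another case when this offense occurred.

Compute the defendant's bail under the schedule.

$36930

Base amounts from the schedule: insurance fraud $3600.
Single charge. Combined base = $3600.
Prior failure to appear (+30%): $3600 × 1.3 = $4680.
Victim suffered great bodily injury (+$11750 flat): $4680 + $11750 = $16430.
Offense committed while released on bail in another case (+$20500 flat): $16430 + $20500 = $36930.
$36930 is within the $875000 maximum.
$36930 is at or above the $500 minimum.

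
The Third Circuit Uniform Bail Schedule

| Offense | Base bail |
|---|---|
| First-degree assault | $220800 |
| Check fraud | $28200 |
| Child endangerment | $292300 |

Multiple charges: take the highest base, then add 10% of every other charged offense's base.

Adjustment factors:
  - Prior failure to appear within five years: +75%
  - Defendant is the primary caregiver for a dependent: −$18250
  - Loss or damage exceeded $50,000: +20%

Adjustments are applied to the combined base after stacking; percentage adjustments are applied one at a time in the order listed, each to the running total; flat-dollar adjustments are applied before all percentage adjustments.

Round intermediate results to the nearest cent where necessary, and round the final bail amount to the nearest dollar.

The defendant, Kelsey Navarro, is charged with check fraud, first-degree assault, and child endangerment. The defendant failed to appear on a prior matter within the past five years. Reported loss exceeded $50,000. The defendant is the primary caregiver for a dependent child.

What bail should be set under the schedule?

Base amounts from the schedule: check fraud $28200; first-degree assault $220800; child endangerment $292300.
Stacking rule: highest base plus 10% of each additional charge. Highest is child endangerment at $292300. Additional: $28200 × 10% = $2820; $220800 × 10% = $22080. Combined base = $292300 + $24900 = $317200.
Defendant is the primary caregiver for a dependent (−$18250 flat): $317200 − $18250 = $298950.
Prior failure to appear within five years (+75%): $298950 × 1.75 = $523162.50.
Loss or damage exceeded $50,000 (+20%): $523162.50 × 1.2 = $627795.

$627795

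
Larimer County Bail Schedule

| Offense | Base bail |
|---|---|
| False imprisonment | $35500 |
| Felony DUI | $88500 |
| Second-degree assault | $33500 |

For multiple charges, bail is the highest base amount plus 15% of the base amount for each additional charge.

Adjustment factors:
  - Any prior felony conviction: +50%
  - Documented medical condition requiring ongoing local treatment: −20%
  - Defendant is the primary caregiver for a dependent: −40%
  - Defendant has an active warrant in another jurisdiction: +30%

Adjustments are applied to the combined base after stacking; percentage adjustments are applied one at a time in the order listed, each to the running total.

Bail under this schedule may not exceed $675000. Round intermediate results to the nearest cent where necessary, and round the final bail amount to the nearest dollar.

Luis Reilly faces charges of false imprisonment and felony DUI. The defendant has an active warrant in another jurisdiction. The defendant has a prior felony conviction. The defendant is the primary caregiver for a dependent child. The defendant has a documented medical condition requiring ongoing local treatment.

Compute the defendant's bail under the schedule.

Base amounts from the schedule: false imprisonment $35500; felony DUI $88500.
Stacking rule: highest base plus 15% of each additional charge. Highest is felony DUI at $88500. Additional: $35500 × 15% = $5325. Combined base = $88500 + $5325 = $93825.
Any prior felony conviction (+50%): $93825 × 1.5 = $140737.50.
Documented medical condition requiring ongoing local treatment (−20%): $140737.50 × 0.8 = $112590.
Defendant is the primary caregiver for a dependent (−40%): $112590 × 0.6 = $67554.
Defendant has an active warrant in another jurisdiction (+30%): $67554 × 1.3 = $87820.20.
$87820.20 is within the $675000 maximum.
Rounded to the nearest dollar: $87820.

$87820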